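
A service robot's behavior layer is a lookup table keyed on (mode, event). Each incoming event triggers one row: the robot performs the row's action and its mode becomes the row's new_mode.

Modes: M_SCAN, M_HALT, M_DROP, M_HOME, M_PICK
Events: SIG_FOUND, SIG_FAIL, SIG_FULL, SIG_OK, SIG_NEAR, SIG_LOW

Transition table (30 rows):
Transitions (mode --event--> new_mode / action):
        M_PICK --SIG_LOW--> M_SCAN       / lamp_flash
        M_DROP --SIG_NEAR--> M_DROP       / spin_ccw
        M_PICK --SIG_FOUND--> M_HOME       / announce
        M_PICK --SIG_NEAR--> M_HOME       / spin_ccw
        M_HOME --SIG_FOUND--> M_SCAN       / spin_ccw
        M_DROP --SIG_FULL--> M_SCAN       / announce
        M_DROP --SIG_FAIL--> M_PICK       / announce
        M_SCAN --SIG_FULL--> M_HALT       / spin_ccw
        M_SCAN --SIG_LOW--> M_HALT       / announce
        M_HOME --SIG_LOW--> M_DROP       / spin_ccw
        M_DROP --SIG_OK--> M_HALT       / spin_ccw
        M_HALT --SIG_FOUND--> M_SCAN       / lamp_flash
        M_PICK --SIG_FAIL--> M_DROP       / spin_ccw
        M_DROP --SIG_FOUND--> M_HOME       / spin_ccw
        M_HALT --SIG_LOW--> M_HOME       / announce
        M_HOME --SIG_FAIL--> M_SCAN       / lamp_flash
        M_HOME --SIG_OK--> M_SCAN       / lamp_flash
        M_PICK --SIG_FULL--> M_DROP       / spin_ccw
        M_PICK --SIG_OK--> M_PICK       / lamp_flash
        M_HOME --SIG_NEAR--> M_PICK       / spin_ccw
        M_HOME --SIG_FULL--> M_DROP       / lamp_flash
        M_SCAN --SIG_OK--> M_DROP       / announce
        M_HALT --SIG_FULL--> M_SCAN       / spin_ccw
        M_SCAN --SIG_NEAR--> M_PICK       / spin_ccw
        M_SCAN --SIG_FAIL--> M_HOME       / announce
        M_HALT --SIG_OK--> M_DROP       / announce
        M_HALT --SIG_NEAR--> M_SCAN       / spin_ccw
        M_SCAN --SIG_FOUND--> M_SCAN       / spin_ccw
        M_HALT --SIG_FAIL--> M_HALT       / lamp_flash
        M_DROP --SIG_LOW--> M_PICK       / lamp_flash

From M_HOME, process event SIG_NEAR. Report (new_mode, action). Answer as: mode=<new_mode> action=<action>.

current mode = M_HOME; filter table to that mode:
  (M_HOME, SIG_FOUND) → (M_SCAN, spin_ccw)
  (M_HOME, SIG_LOW) → (M_DROP, spin_ccw)
  (M_HOME, SIG_FAIL) → (M_SCAN, lamp_flash)
  (M_HOME, SIG_OK) → (M_SCAN, lamp_flash)
  (M_HOME, SIG_NEAR) → (M_PICK, spin_ccw)  ← event matches
  (M_HOME, SIG_FULL) → (M_DROP, lamp_flash)
event = SIG_NEAR selects (M_PICK, spin_ccw)

mode=M_PICK action=spin_ccw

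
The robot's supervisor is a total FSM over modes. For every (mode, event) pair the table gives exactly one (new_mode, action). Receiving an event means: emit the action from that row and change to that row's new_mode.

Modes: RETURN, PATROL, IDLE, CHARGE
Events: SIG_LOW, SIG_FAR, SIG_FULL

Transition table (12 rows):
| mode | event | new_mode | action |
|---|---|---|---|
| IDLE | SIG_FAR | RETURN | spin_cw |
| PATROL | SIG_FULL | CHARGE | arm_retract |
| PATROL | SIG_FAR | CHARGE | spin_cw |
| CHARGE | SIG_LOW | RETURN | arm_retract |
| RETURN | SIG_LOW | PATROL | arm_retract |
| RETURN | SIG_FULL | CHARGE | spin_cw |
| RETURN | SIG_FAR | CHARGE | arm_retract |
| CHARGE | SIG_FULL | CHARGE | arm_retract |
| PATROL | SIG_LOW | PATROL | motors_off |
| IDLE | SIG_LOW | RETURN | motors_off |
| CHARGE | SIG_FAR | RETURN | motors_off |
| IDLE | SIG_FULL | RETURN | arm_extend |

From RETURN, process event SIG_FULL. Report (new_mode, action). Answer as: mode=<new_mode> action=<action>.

current mode = RETURN; filter table to that mode:
  (RETURN, SIG_LOW) → (PATROL, arm_retract)
  (RETURN, SIG_FULL) → (CHARGE, spin_cw)  ← event matches
  (RETURN, SIG_FAR) → (CHARGE, arm_retract)
event = SIG_FULL selects (CHARGE, spin_cw)

mode=CHARGE action=spin_cw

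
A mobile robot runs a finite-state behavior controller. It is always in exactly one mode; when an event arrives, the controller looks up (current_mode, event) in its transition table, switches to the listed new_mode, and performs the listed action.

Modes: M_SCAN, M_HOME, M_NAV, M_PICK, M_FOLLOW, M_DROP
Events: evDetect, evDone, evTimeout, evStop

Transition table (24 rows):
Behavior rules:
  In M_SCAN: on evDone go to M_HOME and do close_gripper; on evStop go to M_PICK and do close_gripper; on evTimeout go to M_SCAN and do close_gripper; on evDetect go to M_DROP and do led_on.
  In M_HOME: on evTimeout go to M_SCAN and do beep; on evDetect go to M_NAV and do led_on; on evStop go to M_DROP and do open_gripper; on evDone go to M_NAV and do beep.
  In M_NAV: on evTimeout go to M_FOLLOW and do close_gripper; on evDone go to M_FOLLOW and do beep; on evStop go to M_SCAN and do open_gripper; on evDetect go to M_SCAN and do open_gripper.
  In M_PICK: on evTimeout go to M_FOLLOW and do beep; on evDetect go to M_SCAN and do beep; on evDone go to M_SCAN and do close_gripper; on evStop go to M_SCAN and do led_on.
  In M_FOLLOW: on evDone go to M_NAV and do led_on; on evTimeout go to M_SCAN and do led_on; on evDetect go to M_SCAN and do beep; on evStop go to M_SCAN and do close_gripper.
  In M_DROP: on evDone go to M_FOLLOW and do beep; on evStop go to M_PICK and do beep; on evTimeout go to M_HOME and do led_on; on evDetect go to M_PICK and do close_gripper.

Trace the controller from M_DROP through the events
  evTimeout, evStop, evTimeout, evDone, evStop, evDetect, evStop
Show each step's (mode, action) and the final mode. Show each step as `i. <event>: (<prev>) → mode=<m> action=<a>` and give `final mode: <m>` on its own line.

final mode: M_PICK

1. evTimeout: (M_DROP) → mode=M_HOME action=led_on
2. evStop: (M_HOME) → mode=M_DROP action=open_gripper
3. evTimeout: (M_DROP) → mode=M_HOME action=led_on
4. evDone: (M_HOME) → mode=M_NAV action=beep
5. evStop: (M_NAV) → mode=M_SCAN action=open_gripper
6. evDetect: (M_SCAN) → mode=M_DROP action=led_on
7. evStop: (M_DROP) → mode=M_PICK action=beep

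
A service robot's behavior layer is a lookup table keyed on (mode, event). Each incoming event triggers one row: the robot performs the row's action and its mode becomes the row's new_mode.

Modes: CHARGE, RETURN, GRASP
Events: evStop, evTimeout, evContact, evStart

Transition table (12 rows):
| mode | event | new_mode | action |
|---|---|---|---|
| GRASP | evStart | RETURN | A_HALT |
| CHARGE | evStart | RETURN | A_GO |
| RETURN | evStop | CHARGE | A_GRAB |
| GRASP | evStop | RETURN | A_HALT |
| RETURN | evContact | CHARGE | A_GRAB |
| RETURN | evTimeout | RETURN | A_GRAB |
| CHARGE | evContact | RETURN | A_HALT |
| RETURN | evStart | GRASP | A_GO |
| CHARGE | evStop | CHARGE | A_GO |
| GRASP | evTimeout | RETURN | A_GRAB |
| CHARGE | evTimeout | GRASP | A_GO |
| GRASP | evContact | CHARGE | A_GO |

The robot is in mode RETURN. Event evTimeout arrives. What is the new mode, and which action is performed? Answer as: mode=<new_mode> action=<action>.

current mode = RETURN; filter table to that mode:
  (RETURN, evStop) → (CHARGE, A_GRAB)
  (RETURN, evContact) → (CHARGE, A_GRAB)
  (RETURN, evTimeout) → (RETURN, A_GRAB)  ← event matches
  (RETURN, evStart) → (GRASP, A_GO)
event = evTimeout selects (RETURN, A_GRAB)

mode=RETURN action=A_GRAB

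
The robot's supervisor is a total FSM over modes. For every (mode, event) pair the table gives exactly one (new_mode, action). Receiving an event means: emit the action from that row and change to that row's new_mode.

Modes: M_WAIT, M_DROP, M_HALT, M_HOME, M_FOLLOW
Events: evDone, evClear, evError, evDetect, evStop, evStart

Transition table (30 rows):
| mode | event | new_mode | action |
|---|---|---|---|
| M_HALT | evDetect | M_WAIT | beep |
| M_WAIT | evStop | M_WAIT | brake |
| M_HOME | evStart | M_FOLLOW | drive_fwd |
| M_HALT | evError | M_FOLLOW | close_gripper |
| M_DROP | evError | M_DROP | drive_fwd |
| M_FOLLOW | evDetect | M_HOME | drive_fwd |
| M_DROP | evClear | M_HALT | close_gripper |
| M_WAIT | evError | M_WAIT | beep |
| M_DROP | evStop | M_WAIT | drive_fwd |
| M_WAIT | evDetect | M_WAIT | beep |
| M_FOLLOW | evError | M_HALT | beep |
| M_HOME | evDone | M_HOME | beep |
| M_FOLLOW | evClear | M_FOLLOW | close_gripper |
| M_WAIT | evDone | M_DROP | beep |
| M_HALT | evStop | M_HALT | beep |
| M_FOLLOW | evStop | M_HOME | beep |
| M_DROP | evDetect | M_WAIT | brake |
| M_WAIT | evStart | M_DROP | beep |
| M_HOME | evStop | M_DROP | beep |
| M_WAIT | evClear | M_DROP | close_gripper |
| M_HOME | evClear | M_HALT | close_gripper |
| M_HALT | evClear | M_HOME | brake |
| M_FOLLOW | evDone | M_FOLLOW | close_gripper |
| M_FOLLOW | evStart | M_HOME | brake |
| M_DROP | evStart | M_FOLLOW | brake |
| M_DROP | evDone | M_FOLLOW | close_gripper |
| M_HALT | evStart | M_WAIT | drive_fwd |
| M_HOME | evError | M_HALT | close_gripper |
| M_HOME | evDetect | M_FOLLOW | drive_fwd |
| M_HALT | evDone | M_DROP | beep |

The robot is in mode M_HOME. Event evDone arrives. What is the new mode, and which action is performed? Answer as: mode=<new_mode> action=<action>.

current mode = M_HOME; filter table to that mode:
  (M_HOME, evStart) → (M_FOLLOW, drive_fwd)
  (M_HOME, evDone) → (M_HOME, beep)  ← event matches
  (M_HOME, evStop) → (M_DROP, beep)
  (M_HOME, evClear) → (M_HALT, close_gripper)
  (M_HOME, evError) → (M_HALT, close_gripper)
  (M_HOME, evDetect) → (M_FOLLOW, drive_fwd)
event = evDone selects (M_HOME, beep)

mode=M_HOME action=beep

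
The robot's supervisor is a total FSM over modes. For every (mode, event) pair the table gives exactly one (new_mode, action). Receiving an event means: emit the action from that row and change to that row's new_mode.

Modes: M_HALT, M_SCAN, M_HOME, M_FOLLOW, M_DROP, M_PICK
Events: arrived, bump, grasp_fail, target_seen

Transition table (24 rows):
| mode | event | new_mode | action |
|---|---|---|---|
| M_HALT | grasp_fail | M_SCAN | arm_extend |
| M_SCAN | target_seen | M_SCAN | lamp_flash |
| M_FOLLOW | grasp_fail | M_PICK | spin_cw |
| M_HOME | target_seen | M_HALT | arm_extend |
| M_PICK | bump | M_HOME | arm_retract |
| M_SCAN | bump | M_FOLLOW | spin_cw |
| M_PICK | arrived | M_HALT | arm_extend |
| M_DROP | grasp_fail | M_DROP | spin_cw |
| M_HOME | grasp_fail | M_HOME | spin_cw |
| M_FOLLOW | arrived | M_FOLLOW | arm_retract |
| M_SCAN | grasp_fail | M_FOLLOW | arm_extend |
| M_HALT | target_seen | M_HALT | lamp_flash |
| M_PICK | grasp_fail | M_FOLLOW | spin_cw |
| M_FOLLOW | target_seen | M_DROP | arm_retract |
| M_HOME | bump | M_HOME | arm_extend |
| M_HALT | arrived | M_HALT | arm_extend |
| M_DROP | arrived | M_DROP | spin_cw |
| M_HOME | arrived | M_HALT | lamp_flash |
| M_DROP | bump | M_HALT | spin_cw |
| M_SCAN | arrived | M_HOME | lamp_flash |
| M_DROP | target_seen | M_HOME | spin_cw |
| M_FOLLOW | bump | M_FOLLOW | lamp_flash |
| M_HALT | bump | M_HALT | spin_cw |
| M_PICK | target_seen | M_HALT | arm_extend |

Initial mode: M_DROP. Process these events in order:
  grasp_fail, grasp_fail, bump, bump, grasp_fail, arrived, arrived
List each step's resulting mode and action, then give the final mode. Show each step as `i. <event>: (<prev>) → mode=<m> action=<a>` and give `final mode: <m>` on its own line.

final mode: M_HALT

1. grasp_fail: (M_DROP) → mode=M_DROP action=spin_cw
2. grasp_fail: (M_DROP) → mode=M_DROP action=spin_cw
3. bump: (M_DROP) → mode=M_HALT action=spin_cw
4. bump: (M_HALT) → mode=M_HALT action=spin_cw
5. grasp_fail: (M_HALT) → mode=M_SCAN action=arm_extend
6. arrived: (M_SCAN) → mode=M_HOME action=lamp_flash
7. arrived: (M_HOME) → mode=M_HALT action=lamp_flash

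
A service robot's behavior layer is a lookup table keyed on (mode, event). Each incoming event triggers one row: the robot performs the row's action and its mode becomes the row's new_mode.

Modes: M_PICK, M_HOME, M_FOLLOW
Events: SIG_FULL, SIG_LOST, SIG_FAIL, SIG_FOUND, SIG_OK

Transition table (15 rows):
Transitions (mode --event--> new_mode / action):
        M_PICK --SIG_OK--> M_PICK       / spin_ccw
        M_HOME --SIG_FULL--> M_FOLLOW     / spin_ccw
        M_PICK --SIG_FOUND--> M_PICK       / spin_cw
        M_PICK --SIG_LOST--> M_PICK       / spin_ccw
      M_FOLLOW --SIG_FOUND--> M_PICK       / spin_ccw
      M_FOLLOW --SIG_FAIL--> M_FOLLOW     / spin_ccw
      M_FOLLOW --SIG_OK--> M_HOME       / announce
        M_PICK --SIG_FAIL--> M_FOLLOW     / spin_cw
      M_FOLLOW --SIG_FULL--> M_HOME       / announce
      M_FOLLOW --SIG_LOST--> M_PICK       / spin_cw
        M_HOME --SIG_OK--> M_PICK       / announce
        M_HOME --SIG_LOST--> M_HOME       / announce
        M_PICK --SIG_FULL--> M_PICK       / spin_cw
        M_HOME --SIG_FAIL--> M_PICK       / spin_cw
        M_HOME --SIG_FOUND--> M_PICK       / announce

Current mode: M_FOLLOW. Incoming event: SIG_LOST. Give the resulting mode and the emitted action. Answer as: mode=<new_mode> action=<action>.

current mode = M_FOLLOW; filter table to that mode:
  (M_FOLLOW, SIG_FOUND) → (M_PICK, spin_ccw)
  (M_FOLLOW, SIG_FAIL) → (M_FOLLOW, spin_ccw)
  (M_FOLLOW, SIG_OK) → (M_HOME, announce)
  (M_FOLLOW, SIG_FULL) → (M_HOME, announce)
  (M_FOLLOW, SIG_LOST) → (M_PICK, spin_cw)  ← event matches
event = SIG_LOST selects (M_PICK, spin_cw)

mode=M_PICK action=spin_cw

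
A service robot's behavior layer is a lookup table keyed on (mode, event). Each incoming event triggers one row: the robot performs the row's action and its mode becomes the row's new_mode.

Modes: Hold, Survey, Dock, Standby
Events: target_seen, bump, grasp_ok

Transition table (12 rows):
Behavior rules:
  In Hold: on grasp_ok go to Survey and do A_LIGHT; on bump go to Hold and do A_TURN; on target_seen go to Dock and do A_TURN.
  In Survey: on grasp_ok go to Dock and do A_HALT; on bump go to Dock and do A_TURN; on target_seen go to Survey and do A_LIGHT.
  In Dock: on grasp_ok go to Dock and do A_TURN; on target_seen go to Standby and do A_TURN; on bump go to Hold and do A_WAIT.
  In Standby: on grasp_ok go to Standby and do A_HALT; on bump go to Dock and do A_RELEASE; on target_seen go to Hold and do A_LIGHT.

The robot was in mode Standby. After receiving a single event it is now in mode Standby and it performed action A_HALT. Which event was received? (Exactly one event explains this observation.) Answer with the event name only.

grasp_ok

try target_seen: (Standby, target_seen) → (Hold, A_LIGHT)
try bump: (Standby, bump) → (Dock, A_RELEASE)
try grasp_ok: (Standby, grasp_ok) → (Standby, A_HALT)  ← matches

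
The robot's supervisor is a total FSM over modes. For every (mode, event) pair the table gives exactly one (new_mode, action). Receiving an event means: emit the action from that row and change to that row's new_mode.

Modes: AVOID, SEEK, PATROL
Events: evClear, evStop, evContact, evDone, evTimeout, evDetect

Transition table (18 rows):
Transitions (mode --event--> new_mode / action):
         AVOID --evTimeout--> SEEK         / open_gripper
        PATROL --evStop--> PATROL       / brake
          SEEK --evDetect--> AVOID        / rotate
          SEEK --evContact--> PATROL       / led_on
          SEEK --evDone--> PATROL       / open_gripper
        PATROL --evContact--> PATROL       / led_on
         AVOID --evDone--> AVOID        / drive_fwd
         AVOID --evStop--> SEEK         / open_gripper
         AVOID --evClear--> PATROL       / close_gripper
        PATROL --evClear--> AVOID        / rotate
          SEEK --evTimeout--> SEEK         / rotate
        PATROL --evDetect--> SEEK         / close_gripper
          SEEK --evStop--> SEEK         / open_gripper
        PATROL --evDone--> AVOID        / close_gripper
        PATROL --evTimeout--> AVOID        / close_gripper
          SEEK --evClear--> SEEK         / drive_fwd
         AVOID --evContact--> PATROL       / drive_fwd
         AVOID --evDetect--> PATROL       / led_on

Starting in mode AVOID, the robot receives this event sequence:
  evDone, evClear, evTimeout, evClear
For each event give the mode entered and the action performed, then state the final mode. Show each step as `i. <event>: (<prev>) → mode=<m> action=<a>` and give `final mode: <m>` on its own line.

1. evDone: (AVOID) → mode=AVOID action=drive_fwd
2. evClear: (AVOID) → mode=PATROL action=close_gripper
3. evTimeout: (PATROL) → mode=AVOID action=close_gripper
4. evClear: (AVOID) → mode=PATROL action=close_gripper

final mode: PATROL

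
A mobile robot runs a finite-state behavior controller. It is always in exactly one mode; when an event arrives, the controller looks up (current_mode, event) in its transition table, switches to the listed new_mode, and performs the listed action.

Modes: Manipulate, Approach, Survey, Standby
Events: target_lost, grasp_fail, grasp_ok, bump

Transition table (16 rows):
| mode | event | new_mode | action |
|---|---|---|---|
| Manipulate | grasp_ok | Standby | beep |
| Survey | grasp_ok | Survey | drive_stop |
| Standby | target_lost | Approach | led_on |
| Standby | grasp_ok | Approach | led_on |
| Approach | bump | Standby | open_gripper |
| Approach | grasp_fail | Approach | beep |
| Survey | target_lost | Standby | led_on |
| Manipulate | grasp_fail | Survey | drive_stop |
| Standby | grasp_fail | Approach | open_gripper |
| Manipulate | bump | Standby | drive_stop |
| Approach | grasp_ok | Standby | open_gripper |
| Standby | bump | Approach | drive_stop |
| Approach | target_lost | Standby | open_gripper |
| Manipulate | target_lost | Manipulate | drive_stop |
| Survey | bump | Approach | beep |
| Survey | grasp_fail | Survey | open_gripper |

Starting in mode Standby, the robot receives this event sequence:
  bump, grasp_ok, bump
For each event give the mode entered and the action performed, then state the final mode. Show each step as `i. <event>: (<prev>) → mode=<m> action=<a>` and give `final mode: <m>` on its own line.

1. bump: (Standby) → mode=Approach action=drive_stop
2. grasp_ok: (Approach) → mode=Standby action=open_gripper
3. bump: (Standby) → mode=Approach action=drive_stop

final mode: Approach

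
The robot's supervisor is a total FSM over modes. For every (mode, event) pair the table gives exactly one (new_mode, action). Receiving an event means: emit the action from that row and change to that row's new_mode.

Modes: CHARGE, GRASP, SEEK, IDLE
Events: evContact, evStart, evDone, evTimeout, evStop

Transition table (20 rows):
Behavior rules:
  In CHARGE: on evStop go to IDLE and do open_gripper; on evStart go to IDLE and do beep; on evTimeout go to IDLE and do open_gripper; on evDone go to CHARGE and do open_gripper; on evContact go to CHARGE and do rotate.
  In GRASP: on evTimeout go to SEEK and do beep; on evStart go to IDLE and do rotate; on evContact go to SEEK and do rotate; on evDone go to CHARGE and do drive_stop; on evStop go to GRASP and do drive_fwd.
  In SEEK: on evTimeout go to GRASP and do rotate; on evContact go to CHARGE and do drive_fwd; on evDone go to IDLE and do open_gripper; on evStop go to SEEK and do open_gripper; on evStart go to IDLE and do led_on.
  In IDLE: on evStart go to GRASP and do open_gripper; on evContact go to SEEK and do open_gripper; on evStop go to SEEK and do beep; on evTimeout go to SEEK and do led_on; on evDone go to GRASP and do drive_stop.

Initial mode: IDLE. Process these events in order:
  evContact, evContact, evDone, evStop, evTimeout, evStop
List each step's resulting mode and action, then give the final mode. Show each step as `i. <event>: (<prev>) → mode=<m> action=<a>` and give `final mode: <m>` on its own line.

final mode: SEEK

1. evContact: (IDLE) → mode=SEEK action=open_gripper
2. evContact: (SEEK) → mode=CHARGE action=drive_fwd
3. evDone: (CHARGE) → mode=CHARGE action=open_gripper
4. evStop: (CHARGE) → mode=IDLE action=open_gripper
5. evTimeout: (IDLE) → mode=SEEK action=led_on
6. evStop: (SEEK) → mode=SEEK action=open_gripper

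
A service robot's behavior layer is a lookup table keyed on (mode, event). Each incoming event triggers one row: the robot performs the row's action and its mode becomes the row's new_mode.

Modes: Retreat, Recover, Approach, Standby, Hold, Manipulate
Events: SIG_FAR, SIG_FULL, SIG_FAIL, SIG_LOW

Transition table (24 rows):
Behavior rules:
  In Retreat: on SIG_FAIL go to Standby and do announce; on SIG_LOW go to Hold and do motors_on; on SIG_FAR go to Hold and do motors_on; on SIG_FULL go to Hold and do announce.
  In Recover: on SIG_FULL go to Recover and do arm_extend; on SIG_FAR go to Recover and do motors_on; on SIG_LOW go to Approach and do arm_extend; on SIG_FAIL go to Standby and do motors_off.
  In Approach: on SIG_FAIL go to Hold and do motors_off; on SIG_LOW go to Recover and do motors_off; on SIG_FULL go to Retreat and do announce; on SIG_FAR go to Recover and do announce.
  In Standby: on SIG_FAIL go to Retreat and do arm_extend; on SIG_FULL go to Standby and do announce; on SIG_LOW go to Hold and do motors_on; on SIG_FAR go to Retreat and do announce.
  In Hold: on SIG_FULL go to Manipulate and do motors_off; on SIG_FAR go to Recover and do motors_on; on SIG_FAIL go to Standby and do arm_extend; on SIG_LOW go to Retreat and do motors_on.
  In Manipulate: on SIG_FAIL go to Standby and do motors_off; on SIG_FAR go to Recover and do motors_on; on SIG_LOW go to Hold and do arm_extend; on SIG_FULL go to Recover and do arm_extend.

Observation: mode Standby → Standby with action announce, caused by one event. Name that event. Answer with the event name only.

SIG_FULL

try SIG_FAR: (Standby, SIG_FAR) → (Retreat, announce)
try SIG_FULL: (Standby, SIG_FULL) → (Standby, announce)  ← matches
try SIG_FAIL: (Standby, SIG_FAIL) → (Retreat, arm_extend)
try SIG_LOW: (Standby, SIG_LOW) → (Hold, motors_on)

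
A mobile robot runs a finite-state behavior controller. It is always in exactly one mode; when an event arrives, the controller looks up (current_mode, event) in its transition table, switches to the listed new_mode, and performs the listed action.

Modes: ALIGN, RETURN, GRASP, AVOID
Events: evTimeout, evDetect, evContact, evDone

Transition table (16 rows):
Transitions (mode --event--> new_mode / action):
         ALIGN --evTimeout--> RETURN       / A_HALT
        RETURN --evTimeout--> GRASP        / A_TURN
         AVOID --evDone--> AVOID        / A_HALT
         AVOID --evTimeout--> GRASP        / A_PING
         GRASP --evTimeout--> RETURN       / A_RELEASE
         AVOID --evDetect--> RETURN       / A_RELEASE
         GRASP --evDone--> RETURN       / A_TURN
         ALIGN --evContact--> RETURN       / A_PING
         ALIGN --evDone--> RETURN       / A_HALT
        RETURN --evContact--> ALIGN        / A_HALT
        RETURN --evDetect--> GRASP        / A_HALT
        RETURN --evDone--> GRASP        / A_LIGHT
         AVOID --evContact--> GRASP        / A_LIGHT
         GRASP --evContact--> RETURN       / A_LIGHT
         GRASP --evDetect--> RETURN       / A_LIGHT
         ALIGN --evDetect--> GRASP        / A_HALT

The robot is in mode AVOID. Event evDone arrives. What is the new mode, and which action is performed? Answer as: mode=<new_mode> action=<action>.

mode=AVOID action=A_HALT

current mode = AVOID; filter table to that mode:
  (AVOID, evDone) → (AVOID, A_HALT)  ← event matches
  (AVOID, evTimeout) → (GRASP, A_PING)
  (AVOID, evDetect) → (RETURN, A_RELEASE)
  (AVOID, evContact) → (GRASP, A_LIGHT)
event = evDone selects (AVOID, A_HALT)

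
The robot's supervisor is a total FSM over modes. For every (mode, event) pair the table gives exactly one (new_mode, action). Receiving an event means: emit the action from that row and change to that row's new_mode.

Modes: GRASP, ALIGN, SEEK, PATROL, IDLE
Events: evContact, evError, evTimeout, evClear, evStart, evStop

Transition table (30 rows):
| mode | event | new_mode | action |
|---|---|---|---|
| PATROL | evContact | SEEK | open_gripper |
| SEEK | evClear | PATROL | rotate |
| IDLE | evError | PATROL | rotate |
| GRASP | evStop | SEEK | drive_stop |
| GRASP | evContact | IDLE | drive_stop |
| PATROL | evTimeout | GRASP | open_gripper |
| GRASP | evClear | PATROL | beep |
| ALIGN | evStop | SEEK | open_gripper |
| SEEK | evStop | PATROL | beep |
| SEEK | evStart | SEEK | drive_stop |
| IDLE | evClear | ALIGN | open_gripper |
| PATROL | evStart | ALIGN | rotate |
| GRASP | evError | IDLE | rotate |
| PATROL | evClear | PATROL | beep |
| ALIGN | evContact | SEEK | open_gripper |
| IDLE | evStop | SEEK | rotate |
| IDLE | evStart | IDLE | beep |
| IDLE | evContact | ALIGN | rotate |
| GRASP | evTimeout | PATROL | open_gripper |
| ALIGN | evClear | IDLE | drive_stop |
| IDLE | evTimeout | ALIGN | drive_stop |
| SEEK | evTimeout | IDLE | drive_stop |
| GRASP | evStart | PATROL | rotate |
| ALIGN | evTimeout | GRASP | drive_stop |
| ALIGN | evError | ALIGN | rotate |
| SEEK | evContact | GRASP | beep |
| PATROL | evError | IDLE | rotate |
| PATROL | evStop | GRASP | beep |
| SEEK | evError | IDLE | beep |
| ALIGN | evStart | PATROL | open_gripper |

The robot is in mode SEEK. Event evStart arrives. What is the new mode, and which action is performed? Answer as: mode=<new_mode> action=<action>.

mode=SEEK action=drive_stop

current mode = SEEK; filter table to that mode:
  (SEEK, evClear) → (PATROL, rotate)
  (SEEK, evStop) → (PATROL, beep)
  (SEEK, evStart) → (SEEK, drive_stop)  ← event matches
  (SEEK, evTimeout) → (IDLE, drive_stop)
  (SEEK, evContact) → (GRASP, beep)
  (SEEK, evError) → (IDLE, beep)
event = evStart selects (SEEK, drive_stop)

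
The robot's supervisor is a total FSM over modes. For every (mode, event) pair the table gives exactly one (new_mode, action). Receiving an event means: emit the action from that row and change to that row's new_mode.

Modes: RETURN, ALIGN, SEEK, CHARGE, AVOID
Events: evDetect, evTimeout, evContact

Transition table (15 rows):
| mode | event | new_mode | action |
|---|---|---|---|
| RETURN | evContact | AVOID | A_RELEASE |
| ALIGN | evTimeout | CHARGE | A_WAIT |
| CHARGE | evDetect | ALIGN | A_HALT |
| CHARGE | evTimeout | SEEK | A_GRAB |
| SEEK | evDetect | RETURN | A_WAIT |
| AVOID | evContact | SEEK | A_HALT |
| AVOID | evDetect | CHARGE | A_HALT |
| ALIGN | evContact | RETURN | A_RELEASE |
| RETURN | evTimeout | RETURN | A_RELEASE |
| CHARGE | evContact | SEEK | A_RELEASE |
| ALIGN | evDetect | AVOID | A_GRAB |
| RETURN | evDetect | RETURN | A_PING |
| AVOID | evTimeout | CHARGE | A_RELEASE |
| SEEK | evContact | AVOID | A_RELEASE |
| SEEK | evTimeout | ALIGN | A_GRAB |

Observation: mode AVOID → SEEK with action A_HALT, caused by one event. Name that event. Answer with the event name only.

try evDetect: (AVOID, evDetect) → (CHARGE, A_HALT)
try evTimeout: (AVOID, evTimeout) → (CHARGE, A_RELEASE)
try evContact: (AVOID, evContact) → (SEEK, A_HALT)  ← matches

evContact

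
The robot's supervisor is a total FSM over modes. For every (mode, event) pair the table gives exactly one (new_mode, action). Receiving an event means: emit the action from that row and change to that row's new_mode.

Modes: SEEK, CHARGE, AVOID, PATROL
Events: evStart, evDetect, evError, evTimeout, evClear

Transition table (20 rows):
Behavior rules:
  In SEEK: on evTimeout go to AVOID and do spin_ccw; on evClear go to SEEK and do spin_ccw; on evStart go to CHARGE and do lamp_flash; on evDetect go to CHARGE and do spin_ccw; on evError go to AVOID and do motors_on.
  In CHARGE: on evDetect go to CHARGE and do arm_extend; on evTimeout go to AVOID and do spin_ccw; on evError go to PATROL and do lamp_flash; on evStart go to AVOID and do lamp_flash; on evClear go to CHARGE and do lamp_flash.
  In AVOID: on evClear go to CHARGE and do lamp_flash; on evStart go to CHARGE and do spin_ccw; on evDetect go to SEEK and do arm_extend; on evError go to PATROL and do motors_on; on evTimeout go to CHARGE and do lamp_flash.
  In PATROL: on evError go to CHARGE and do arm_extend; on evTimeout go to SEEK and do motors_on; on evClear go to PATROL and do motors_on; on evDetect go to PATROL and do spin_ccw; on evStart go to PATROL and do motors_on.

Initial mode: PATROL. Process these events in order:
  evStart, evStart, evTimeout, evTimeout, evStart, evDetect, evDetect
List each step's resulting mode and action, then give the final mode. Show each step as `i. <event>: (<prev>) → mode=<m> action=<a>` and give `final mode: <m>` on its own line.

final mode: CHARGE

1. evStart: (PATROL) → mode=PATROL action=motors_on
2. evStart: (PATROL) → mode=PATROL action=motors_on
3. evTimeout: (PATROL) → mode=SEEK action=motors_on
4. evTimeout: (SEEK) → mode=AVOID action=spin_ccw
5. evStart: (AVOID) → mode=CHARGE action=spin_ccw
6. evDetect: (CHARGE) → mode=CHARGE action=arm_extend
7. evDetect: (CHARGE) → mode=CHARGE action=arm_extend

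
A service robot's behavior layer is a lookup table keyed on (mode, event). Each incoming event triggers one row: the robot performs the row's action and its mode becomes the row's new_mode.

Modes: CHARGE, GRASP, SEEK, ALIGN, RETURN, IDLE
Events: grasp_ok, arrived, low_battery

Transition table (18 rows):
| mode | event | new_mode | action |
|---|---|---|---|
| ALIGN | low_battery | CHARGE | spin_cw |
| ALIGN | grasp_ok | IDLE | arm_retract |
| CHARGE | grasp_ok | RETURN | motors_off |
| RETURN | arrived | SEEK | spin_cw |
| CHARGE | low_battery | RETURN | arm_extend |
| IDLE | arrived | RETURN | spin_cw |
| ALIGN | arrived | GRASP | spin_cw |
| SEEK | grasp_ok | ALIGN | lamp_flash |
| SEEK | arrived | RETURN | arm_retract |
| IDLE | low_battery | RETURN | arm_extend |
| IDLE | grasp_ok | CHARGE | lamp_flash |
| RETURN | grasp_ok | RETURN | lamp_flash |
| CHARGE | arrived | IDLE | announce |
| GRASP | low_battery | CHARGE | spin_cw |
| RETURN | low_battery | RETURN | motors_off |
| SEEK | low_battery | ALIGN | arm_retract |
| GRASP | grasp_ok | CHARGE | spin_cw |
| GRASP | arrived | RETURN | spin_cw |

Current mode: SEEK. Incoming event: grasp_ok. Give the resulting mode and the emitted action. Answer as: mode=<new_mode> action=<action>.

current mode = SEEK; filter table to that mode:
  (SEEK, grasp_ok) → (ALIGN, lamp_flash)  ← event matches
  (SEEK, arrived) → (RETURN, arm_retract)
  (SEEK, low_battery) → (ALIGN, arm_retract)
event = grasp_ok selects (ALIGN, lamp_flash)

mode=ALIGN action=lamp_flash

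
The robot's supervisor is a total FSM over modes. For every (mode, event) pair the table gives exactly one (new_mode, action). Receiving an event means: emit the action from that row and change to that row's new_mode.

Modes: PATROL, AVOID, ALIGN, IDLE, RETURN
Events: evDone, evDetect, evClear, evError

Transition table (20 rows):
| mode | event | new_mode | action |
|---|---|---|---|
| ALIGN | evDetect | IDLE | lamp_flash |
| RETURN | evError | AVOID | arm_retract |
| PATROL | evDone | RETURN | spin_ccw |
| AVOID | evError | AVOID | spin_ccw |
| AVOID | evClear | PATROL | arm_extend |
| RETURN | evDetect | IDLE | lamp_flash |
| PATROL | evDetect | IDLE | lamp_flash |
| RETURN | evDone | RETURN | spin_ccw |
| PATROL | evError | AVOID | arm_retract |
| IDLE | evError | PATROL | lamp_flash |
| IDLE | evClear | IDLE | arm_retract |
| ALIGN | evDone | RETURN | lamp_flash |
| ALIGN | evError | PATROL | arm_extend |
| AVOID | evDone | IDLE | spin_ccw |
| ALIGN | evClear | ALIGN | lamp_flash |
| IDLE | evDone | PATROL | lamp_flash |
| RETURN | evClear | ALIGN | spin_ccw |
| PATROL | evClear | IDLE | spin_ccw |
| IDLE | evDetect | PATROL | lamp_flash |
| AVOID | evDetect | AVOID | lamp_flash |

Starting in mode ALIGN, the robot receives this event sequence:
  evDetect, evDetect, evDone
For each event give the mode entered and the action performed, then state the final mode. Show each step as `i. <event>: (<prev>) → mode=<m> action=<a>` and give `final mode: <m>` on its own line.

final mode: RETURN

1. evDetect: (ALIGN) → mode=IDLE action=lamp_flash
2. evDetect: (IDLE) → mode=PATROL action=lamp_flash
3. evDone: (PATROL) → mode=RETURN action=spin_ccw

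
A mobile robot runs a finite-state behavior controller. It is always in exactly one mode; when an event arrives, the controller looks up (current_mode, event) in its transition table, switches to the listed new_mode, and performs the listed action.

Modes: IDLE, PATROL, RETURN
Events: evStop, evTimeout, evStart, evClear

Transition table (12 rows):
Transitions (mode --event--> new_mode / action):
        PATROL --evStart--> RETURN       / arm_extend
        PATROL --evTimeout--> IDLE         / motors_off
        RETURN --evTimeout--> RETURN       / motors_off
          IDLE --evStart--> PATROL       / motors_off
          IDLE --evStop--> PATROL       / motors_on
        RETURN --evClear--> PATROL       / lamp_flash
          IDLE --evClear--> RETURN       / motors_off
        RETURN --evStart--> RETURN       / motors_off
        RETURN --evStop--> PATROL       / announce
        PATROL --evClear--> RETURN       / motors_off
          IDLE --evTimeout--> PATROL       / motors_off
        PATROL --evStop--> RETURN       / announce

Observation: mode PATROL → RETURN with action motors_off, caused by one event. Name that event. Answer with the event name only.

try evStop: (PATROL, evStop) → (RETURN, announce)
try evTimeout: (PATROL, evTimeout) → (IDLE, motors_off)
try evStart: (PATROL, evStart) → (RETURN, arm_extend)
try evClear: (PATROL, evClear) → (RETURN, motors_off)  ← matches

evClear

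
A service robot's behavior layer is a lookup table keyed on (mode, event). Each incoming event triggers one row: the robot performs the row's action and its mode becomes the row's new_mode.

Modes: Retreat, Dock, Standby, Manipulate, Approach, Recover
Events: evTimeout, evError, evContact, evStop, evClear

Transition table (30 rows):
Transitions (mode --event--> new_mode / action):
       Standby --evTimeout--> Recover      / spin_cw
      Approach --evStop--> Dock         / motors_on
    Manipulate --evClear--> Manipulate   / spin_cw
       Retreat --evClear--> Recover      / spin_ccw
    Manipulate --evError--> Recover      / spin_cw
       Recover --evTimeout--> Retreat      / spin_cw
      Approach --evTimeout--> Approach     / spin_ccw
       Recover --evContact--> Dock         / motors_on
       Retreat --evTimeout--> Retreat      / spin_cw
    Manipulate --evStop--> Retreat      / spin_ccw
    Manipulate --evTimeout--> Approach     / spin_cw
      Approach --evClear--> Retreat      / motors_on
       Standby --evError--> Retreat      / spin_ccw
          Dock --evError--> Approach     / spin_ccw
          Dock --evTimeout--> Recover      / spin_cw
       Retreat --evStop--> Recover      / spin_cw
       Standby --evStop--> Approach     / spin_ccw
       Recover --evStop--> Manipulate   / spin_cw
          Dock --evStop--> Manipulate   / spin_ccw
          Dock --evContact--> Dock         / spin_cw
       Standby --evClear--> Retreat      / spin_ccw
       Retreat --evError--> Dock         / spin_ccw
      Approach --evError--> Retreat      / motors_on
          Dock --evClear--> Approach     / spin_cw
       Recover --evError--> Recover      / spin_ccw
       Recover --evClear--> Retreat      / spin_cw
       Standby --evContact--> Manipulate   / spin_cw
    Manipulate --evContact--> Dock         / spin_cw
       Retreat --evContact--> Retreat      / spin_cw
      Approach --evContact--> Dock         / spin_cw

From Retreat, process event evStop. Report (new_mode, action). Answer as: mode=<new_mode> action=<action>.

mode=Recover action=spin_cw

current mode = Retreat; filter table to that mode:
  (Retreat, evClear) → (Recover, spin_ccw)
  (Retreat, evTimeout) → (Retreat, spin_cw)
  (Retreat, evStop) → (Recover, spin_cw)  ← event matches
  (Retreat, evError) → (Dock, spin_ccw)
  (Retreat, evContact) → (Retreat, spin_cw)
event = evStop selects (Recover, spin_cw)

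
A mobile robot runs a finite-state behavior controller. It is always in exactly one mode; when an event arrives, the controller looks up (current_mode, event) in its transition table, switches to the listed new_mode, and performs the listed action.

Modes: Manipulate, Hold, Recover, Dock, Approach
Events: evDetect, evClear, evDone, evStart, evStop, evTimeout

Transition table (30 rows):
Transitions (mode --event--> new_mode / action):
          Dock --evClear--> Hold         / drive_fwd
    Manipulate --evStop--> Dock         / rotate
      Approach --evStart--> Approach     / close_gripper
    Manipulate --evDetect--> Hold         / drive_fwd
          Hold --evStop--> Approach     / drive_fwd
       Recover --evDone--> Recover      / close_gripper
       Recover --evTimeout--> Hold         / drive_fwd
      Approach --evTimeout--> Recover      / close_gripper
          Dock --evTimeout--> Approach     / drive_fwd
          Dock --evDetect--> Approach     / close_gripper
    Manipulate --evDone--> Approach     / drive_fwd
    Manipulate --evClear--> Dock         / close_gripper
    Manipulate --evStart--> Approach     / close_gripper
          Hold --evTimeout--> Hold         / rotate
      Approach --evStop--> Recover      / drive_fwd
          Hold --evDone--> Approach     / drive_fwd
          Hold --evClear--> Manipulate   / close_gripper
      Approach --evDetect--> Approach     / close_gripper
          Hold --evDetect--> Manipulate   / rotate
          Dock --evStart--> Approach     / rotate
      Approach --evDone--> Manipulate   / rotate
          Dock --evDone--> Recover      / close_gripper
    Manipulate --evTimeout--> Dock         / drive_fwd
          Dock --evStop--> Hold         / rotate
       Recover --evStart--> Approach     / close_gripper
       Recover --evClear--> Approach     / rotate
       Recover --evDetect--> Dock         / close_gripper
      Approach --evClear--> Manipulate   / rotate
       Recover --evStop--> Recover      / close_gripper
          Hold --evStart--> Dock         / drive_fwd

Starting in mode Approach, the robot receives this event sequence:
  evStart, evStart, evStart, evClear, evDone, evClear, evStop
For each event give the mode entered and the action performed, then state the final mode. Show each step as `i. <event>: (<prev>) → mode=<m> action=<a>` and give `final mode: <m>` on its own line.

final mode: Dock

1. evStart: (Approach) → mode=Approach action=close_gripper
2. evStart: (Approach) → mode=Approach action=close_gripper
3. evStart: (Approach) → mode=Approach action=close_gripper
4. evClear: (Approach) → mode=Manipulate action=rotate
5. evDone: (Manipulate) → mode=Approach action=drive_fwd
6. evClear: (Approach) → mode=Manipulate action=rotate
7. evStop: (Manipulate) → mode=Dock action=rotate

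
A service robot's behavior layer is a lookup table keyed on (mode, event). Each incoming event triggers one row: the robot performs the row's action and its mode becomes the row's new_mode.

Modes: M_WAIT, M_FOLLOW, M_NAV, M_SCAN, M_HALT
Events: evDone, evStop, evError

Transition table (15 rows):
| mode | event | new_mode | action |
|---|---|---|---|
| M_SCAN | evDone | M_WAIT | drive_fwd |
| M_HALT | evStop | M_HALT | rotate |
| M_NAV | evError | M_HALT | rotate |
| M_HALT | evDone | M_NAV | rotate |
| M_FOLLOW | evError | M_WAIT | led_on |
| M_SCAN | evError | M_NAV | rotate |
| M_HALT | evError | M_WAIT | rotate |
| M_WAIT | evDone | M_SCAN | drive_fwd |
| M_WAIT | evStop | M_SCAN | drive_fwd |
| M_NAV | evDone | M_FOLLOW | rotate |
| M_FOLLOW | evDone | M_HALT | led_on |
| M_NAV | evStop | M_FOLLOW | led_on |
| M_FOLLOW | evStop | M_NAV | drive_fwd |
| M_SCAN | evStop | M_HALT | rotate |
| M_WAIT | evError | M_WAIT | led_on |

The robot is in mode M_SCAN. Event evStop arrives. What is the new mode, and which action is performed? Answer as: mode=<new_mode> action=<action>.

mode=M_HALT action=rotate

current mode = M_SCAN; filter table to that mode:
  (M_SCAN, evDone) → (M_WAIT, drive_fwd)
  (M_SCAN, evError) → (M_NAV, rotate)
  (M_SCAN, evStop) → (M_HALT, rotate)  ← event matches
event = evStop selects (M_HALT, rotate)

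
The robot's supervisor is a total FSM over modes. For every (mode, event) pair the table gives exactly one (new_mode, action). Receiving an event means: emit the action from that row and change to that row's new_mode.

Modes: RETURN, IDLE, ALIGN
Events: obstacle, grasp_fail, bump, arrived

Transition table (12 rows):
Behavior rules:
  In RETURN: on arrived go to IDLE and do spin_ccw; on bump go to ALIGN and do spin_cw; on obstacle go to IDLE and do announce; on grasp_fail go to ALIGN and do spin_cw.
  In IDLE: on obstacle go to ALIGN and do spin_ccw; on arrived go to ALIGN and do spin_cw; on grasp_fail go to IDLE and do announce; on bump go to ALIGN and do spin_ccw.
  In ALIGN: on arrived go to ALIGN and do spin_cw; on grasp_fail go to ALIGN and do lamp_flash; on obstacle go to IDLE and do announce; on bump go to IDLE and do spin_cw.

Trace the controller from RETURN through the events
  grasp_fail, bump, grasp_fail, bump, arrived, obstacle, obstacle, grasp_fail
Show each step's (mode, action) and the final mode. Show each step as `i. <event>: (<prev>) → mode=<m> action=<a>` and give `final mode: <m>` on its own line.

1. grasp_fail: (RETURN) → mode=ALIGN action=spin_cw
2. bump: (ALIGN) → mode=IDLE action=spin_cw
3. grasp_fail: (IDLE) → mode=IDLE action=announce
4. bump: (IDLE) → mode=ALIGN action=spin_ccw
5. arrived: (ALIGN) → mode=ALIGN action=spin_cw
6. obstacle: (ALIGN) → mode=IDLE action=announce
7. obstacle: (IDLE) → mode=ALIGN action=spin_ccw
8. grasp_fail: (ALIGN) → mode=ALIGN action=lamp_flash

final mode: ALIGN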